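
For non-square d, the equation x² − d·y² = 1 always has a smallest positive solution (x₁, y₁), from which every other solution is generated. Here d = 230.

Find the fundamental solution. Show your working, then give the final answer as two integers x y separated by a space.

√230 = [15; 6,30, …], period ℓ=2 (even) → k=1
k=0  a_k=15  p_k/q_k = 15/1
k=1  a_k=6  p_k/q_k = 91/6
→ (91, 6).  Check: 91²=8281, 230·6²=8280, difference 1.

91 6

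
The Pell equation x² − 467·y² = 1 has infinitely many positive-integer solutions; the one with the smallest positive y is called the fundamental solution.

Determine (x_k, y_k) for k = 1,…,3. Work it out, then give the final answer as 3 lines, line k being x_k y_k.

1625626 75225
5285319783751 244575431700
17183906517558380626 795176361465413175

√467 = [21; 1,1,1,1,3,…,1,1,42, …], period ℓ=14 (even) → k=13
i=0: a=21 ⇒ p=21, q=1
i=1: a=1 ⇒ p=22, q=1
…
i=6: a=3 ⇒ p=1275, q=59
i=7: a=21 ⇒ p=27164, q=1257
i=8: a=3 ⇒ p=82767, q=3830
…
i=10: a=1 ⇒ p=358232, q=16577
i=11: a=1 ⇒ p=633697, q=29324
i=12: a=1 ⇒ p=991929, q=45901
i=13: a=1 ⇒ p=1625626, q=75225
(x₁, y₁) = (1625626, 75225);  1625626² − 467·75225² = 1 ✓
(1625626+75225√467)^2 = 5285319783751 + 244575431700√467
(1625626+75225√467)^3 = 17183906517558380626 + 795176361465413175√467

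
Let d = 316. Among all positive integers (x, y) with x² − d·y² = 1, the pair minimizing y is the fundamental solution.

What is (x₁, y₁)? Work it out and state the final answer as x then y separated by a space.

12799 720

√316 → a₀=17, period (1,3,2,8,2,3,1,34); ℓ=8 even so k=7
a_0=17:  p_0=17·1+0=17,  q_0=17·0+1=1
a_1=1:  p_1=1·17+1=18,  q_1=1·1+0=1
…
a_3=2:  p_3=2·71+18=160,  q_3=2·4+1=9
…
a_5=2:  p_5=2·1351+160=2862,  q_5=2·76+9=161
a_6=3:  p_6=3·2862+1351=9937,  q_6=3·161+76=559
a_7=1:  p_7=1·9937+2862=12799,  q_7=1·559+161=720
(x₁, y₁) = (12799, 720);  12799² − 316·720² = 1 ✓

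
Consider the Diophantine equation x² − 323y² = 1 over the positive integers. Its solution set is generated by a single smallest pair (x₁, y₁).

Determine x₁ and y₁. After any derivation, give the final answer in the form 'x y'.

18 1

√323 = [17; 1,34, …], period ℓ=2 (even) → k=1
i=0: a=17 ⇒ p=17, q=1
i=1: a=1 ⇒ p=18, q=1
→ (18, 1).  Check: 18²=324, 323·1²=323, difference 1.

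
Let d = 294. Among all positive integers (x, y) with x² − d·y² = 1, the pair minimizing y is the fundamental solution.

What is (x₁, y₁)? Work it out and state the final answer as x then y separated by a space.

d=294: √d = [17; 6,1,4,1,6,34] (ℓ=6, even), read p_5/q_5
k=0  a_k=17  p_k/q_k = 17/1
k=1  a_k=6  p_k/q_k = 103/6
k=2  a_k=1  p_k/q_k = 120/7
k=3  a_k=4  p_k/q_k = 583/34
k=4  a_k=1  p_k/q_k = 703/41
k=5  a_k=6  p_k/q_k = 4801/280
(x₁, y₁) = (4801, 280);  4801² − 294·280² = 1 ✓

4801 280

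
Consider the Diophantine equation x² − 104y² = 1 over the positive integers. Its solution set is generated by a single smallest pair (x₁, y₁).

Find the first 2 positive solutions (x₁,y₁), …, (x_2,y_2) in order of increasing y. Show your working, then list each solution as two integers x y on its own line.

51 5
5201 510

√104 → a₀=10, period (5,20); ℓ=2 even so k=1
step 0: (10, 1)  from 10·(1,0) + (0,1)
step 1: (51, 5)  from 5·(10,1) + (1,0)
(x₁, y₁) = (51, 5);  51² − 104·5² = 1 ✓
k=2:  x_2 = 51·51+104·5·5 = 5201,  y_2 = 51·5+5·51 = 510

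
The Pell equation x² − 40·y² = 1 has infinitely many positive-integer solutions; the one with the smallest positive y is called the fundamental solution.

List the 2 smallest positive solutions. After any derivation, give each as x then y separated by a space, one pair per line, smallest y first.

19 3
721 114

d=40: √d = [6; 3,12] (ℓ=2, even), read p_1/q_1
a_0=6:  p_0=6·1+0=6,  q_0=6·0+1=1
a_1=3:  p_1=3·6+1=19,  q_1=3·1+0=3
→ (19, 3).  Check: 19²=361, 40·3²=360, difference 1.
k=2:  x_2 = 19·19+40·3·3 = 721,  y_2 = 19·3+3·19 = 114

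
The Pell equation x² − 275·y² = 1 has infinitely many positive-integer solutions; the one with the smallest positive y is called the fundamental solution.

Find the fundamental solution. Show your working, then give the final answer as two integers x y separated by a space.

√275 = [16; 1,1,2,1,1,32, …], period ℓ=6 (even) → k=5
step 0: (16, 1)  from 16·(1,0) + (0,1)
step 1: (17, 1)  from 1·(16,1) + (1,0)
step 2: (33, 2)  from 1·(17,1) + (16,1)
…
step 4: (116, 7)  from 1·(83,5) + (33,2)
step 5: (199, 12)  from 1·(116,7) + (83,5)
fundamental: x₁=199, y₁=12  (since 39601 − 275·144 = 1)

199 12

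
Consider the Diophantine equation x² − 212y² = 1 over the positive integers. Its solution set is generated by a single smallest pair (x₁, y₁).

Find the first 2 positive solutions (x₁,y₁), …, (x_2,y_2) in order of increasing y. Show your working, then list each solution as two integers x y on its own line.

66249 4550
8777860001 602865900

d=212: √d = [14; 1,1,3,1,1,…,1,1,28] (ℓ=14, even), read p_13/q_13
i=0: a=14 ⇒ p=14, q=1
i=1: a=1 ⇒ p=15, q=1
i=2: a=1 ⇒ p=29, q=2
…
i=5: a=1 ⇒ p=233, q=16
i=6: a=1 ⇒ p=364, q=25
i=7: a=6 ⇒ p=2417, q=166
…
i=9: a=1 ⇒ p=5198, q=357
…
i=11: a=3 ⇒ p=29135, q=2001
i=12: a=1 ⇒ p=37114, q=2549
i=13: a=1 ⇒ p=66249, q=4550
fundamental: x₁=66249, y₁=4550  (since 4388930001 − 212·20702500 = 1)
(x_2, y_2) = (66249·66249 + 212·4550·4550, 66249·4550 + 4550·66249) = (8777860001, 602865900)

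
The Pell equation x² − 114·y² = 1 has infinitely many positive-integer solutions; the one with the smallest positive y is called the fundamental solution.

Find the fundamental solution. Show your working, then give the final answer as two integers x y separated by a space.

√114 = [10; 1,2,10,2,1,20, …], period ℓ=6 (even) → k=5
step 0: (10, 1)  from 10·(1,0) + (0,1)
…
step 2: (32, 3)  from 2·(11,1) + (10,1)
step 3: (331, 31)  from 10·(32,3) + (11,1)
step 4: (694, 65)  from 2·(331,31) + (32,3)
step 5: (1025, 96)  from 1·(694,65) + (331,31)
→ (1025, 96).  Check: 1025²=1050625, 114·96²=1050624, difference 1.

1025 96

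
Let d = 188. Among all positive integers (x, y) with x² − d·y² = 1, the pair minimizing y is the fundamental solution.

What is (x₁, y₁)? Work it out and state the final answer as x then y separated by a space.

d=188: √d = [13; 1,2,2,6,2,2,1,26] (ℓ=8, even), read p_7/q_7
i=0: a=13 ⇒ p=13, q=1
i=1: a=1 ⇒ p=14, q=1
i=2: a=2 ⇒ p=41, q=3
i=3: a=2 ⇒ p=96, q=7
i=4: a=6 ⇒ p=617, q=45
i=5: a=2 ⇒ p=1330, q=97
i=6: a=2 ⇒ p=3277, q=239
i=7: a=1 ⇒ p=4607, q=336
→ (4607, 336).  Check: 4607²=21224449, 188·336²=21224448, difference 1.

4607 336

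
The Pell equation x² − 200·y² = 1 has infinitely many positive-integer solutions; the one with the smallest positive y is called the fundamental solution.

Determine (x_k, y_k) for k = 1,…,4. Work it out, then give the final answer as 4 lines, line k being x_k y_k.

99 7
19601 1386
3880899 274421
768398401 54333972

d=200: √d = [14; 7,28] (ℓ=2, even), read p_1/q_1
i=0: a=14 ⇒ p=14, q=1
i=1: a=7 ⇒ p=99, q=7
(x₁, y₁) = (99, 7);  99² − 200·7² = 1 ✓
k=2:  x_2 = 99·99+200·7·7 = 19601,  y_2 = 99·7+7·99 = 1386
k=3:  x_3 = 99·19601+200·7·1386 = 3880899,  y_3 = 99·1386+7·19601 = 274421
k=4:  x_4 = 99·3880899+200·7·274421 = 768398401,  y_4 = 99·274421+7·3880899 = 54333972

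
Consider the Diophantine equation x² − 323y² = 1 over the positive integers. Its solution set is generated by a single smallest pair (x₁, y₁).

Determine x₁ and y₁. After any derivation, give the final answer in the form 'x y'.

√323 = [17; 1,34, …], period ℓ=2 (even) → k=1
step 0: (17, 1)  from 17·(1,0) + (0,1)
step 1: (18, 1)  from 1·(17,1) + (1,0)
(x₁, y₁) = (18, 1);  18² − 323·1² = 1 ✓

18 1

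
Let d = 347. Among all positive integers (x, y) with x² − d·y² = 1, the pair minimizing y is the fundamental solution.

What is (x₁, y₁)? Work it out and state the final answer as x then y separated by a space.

√347 → a₀=18, period (1,1,1,2,4,…,1,1,36); ℓ=14 even so k=13
i=0: a=18 ⇒ p=18, q=1
…
i=2: a=1 ⇒ p=37, q=2
…
i=4: a=2 ⇒ p=149, q=8
…
i=6: a=1 ⇒ p=801, q=43
…
i=9: a=4 ⇒ p=74549, q=4002
…
i=11: a=1 ⇒ p=238717, q=12815
i=12: a=1 ⇒ p=402885, q=21628
i=13: a=1 ⇒ p=641602, q=34443
(x₁, y₁) = (641602, 34443);  641602² − 347·34443² = 1 ✓

641602 34443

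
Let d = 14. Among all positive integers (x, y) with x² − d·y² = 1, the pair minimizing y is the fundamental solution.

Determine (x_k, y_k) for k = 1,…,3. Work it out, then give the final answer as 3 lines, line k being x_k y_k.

15 4
449 120
13455 3596

√14 → a₀=3, period (1,2,1,6); ℓ=4 even so k=3
i=0: a=3 ⇒ p=3, q=1
i=1: a=1 ⇒ p=4, q=1
i=2: a=2 ⇒ p=11, q=3
i=3: a=1 ⇒ p=15, q=4
→ (15, 4).  Check: 15²=225, 14·4²=224, difference 1.
k=2:  x_2 = 15·15+14·4·4 = 449,  y_2 = 15·4+4·15 = 120
k=3:  x_3 = 15·449+14·4·120 = 13455,  y_3 = 15·120+4·449 = 3596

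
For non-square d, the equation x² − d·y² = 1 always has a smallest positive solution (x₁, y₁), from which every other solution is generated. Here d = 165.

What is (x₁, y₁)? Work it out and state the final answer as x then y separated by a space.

1079 84

d=165: √d = [12; 1,5,2,5,1,24] (ℓ=6, even), read p_5/q_5
i=0: a=12 ⇒ p=12, q=1
i=1: a=1 ⇒ p=13, q=1
i=2: a=5 ⇒ p=77, q=6
i=3: a=2 ⇒ p=167, q=13
i=4: a=5 ⇒ p=912, q=71
i=5: a=1 ⇒ p=1079, q=84
fundamental: x₁=1079, y₁=84  (since 1164241 − 165·7056 = 1)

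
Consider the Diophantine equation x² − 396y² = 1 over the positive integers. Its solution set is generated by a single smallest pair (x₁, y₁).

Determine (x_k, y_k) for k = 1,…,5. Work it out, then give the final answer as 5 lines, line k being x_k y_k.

199 10
79201 3980
31521799 1584030
12545596801 630439960
4993116004999 250913520050

d=396: √d = [19; 1,8,1,38] (ℓ=4, even), read p_3/q_3
i=0: a=19 ⇒ p=19, q=1
…
i=2: a=8 ⇒ p=179, q=9
i=3: a=1 ⇒ p=199, q=10
→ (199, 10).  Check: 199²=39601, 396·10²=39600, difference 1.
(199+10√396)^2 = 79201 + 3980√396
(199+10√396)^3 = 31521799 + 1584030√396
(199+10√396)^4 = 12545596801 + 630439960√396
(199+10√396)^5 = 4993116004999 + 250913520050√396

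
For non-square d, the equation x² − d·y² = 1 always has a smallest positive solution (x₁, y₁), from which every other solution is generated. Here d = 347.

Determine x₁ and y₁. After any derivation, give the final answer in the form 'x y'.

641602 34443

[18; 1,1,1,2,4,…,1,1,36] for √347; ℓ=14 ⇒ convergent index 13
i=0: a=18 ⇒ p=18, q=1
i=1: a=1 ⇒ p=19, q=1
i=2: a=1 ⇒ p=37, q=2
…
i=4: a=2 ⇒ p=149, q=8
…
i=6: a=1 ⇒ p=801, q=43
i=7: a=17 ⇒ p=14269, q=766
…
i=9: a=4 ⇒ p=74549, q=4002
i=10: a=2 ⇒ p=164168, q=8813
i=11: a=1 ⇒ p=238717, q=12815
i=12: a=1 ⇒ p=402885, q=21628
i=13: a=1 ⇒ p=641602, q=34443
fundamental: x₁=641602, y₁=34443  (since 411653126404 − 347·1186320249 = 1)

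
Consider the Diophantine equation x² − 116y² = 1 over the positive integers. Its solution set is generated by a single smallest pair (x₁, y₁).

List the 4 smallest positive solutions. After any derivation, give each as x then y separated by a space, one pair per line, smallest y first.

9801 910
192119201 17837820
3765920568201 349656946730
73819574785756801 6853975451963640

√116 = [10; 1,3,2,1,4,1,2,3,1,20, …], period ℓ=10 (even) → k=9
k=0  a_k=10  p_k/q_k = 10/1
k=1  a_k=1  p_k/q_k = 11/1
k=2  a_k=3  p_k/q_k = 43/4
…
k=4  a_k=1  p_k/q_k = 140/13
…
k=8  a_k=3  p_k/q_k = 7550/701
k=9  a_k=1  p_k/q_k = 9801/910
fundamental: x₁=9801, y₁=910  (since 96059601 − 116·828100 = 1)
(9801+910√116)^2 = 192119201 + 17837820√116
(9801+910√116)^3 = 3765920568201 + 349656946730√116
(9801+910√116)^4 = 73819574785756801 + 6853975451963640√116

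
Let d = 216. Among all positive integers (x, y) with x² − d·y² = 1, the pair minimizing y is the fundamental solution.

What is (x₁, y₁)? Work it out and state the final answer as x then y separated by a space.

485 33

√216 = [14; 1,2,3,2,1,28, …], period ℓ=6 (even) → k=5
step 0: (14, 1)  from 14·(1,0) + (0,1)
step 1: (15, 1)  from 1·(14,1) + (1,0)
step 2: (44, 3)  from 2·(15,1) + (14,1)
…
step 4: (338, 23)  from 2·(147,10) + (44,3)
step 5: (485, 33)  from 1·(338,23) + (147,10)
→ (485, 33).  Check: 485²=235225, 216·33²=235224, difference 1.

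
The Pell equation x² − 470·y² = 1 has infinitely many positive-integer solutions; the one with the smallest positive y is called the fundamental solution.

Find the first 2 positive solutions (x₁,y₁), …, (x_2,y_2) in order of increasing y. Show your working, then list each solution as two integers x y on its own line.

d=470: √d = [21; 1,2,8,2,1,42] (ℓ=6, even), read p_5/q_5
a_0=21:  p_0=21·1+0=21,  q_0=21·0+1=1
…
a_3=8:  p_3=8·65+22=542,  q_3=8·3+1=25
a_4=2:  p_4=2·542+65=1149,  q_4=2·25+3=53
a_5=1:  p_5=1·1149+542=1691,  q_5=1·53+25=78
(x₁, y₁) = (1691, 78);  1691² − 470·78² = 1 ✓
(x_2, y_2) = (1691·1691 + 470·78·78, 1691·78 + 78·1691) = (5718961, 263796)

1691 78
5718961 263796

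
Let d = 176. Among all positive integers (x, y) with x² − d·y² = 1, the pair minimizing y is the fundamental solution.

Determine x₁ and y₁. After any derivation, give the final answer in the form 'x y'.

d=176: √d = [13; 3,1,3,26] (ℓ=4, even), read p_3/q_3
i=0: a=13 ⇒ p=13, q=1
…
i=2: a=1 ⇒ p=53, q=4
i=3: a=3 ⇒ p=199, q=15
fundamental: x₁=199, y₁=15  (since 39601 − 176·225 = 1)

199 15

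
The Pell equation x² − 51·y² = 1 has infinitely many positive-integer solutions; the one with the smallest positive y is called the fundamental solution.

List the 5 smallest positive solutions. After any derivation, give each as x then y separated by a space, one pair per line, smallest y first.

[7; 7,14] for √51; ℓ=2 ⇒ convergent index 1
a_0=7:  p_0=7·1+0=7,  q_0=7·0+1=1
a_1=7:  p_1=7·7+1=50,  q_1=7·1+0=7
fundamental: x₁=50, y₁=7  (since 2500 − 51·49 = 1)
(x_2, y_2) = (50·50 + 51·7·7, 50·7 + 7·50) = (4999, 700)
(x_3, y_3) = (50·4999 + 51·7·700, 50·700 + 7·4999) = (499850, 69993)
(x_4, y_4) = (50·499850 + 51·7·69993, 50·69993 + 7·499850) = (49980001, 6998600)
(x_5, y_5) = (50·49980001 + 51·7·6998600, 50·6998600 + 7·49980001) = (4997500250, 699790007)

50 7
4999 700
499850 69993
49980001 6998600
4997500250 699790007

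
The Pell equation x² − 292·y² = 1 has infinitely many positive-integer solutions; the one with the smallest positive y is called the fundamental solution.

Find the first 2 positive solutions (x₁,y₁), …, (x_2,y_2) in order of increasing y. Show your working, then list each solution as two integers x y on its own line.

√292 → a₀=17, period (11,2,1,3,8,3,1,2,11,34); ℓ=10 even so k=9
step 0: (17, 1)  from 17·(1,0) + (0,1)
…
step 2: (393, 23)  from 2·(188,11) + (17,1)
step 3: (581, 34)  from 1·(393,23) + (188,11)
step 4: (2136, 125)  from 3·(581,34) + (393,23)
step 5: (17669, 1034)  from 8·(2136,125) + (581,34)
…
step 7: (72812, 4261)  from 1·(55143,3227) + (17669,1034)
step 8: (200767, 11749)  from 2·(72812,4261) + (55143,3227)
step 9: (2281249, 133500)  from 11·(200767,11749) + (72812,4261)
→ (2281249, 133500).  Check: 2281249²=5204097000001, 292·133500²=5204097000000, difference 1.
(2281249+133500√292)^2 = 10408194000001 + 609093483000√292

2281249 133500
10408194000001 609093483000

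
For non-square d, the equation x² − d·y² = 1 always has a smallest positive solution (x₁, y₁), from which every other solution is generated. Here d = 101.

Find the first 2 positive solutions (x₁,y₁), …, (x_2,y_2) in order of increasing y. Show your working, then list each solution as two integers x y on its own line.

d=101: √d = [10; 20] (ℓ=1, odd), read p_1/q_1
a_0=10:  p_0=10·1+0=10,  q_0=10·0+1=1
a_1=20:  p_1=20·10+1=201,  q_1=20·1+0=20
→ (201, 20).  Check: 201²=40401, 101·20²=40400, difference 1.
k=2:  x_2 = 201·201+101·20·20 = 80801,  y_2 = 201·20+20·201 = 8040

201 20
80801 8040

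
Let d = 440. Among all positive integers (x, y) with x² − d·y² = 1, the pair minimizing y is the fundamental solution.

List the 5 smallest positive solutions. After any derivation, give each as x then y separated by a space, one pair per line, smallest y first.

√440 → a₀=20, period (1,40); ℓ=2 even so k=1
k=0  a_k=20  p_k/q_k = 20/1
k=1  a_k=1  p_k/q_k = 21/1
(x₁, y₁) = (21, 1);  21² − 440·1² = 1 ✓
n=2: (21,1)∘(21,1) = (21·21+440·1·1, 21·1+1·21) = (881,42)
n=3: (881,42)∘(21,1) = (21·881+440·1·42, 21·42+1·881) = (36981,1763)
n=4: (36981,1763)∘(21,1) = (21·36981+440·1·1763, 21·1763+1·36981) = (1552321,74004)
n=5: (1552321,74004)∘(21,1) = (21·1552321+440·1·74004, 21·74004+1·1552321) = (65160501,3106405)

21 1
881 42
36981 1763
1552321 74004
65160501 3106405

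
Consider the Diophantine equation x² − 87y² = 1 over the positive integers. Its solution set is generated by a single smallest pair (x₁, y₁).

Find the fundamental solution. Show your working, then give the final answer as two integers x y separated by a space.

d=87: √d = [9; 3,18] (ℓ=2, even), read p_1/q_1
i=0: a=9 ⇒ p=9, q=1
i=1: a=3 ⇒ p=28, q=3
(x₁, y₁) = (28, 3);  28² − 87·3² = 1 ✓

28 3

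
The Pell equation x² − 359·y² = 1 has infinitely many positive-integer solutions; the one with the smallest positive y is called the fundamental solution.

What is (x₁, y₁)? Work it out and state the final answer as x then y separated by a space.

[18; 1,17,1,36] for √359; ℓ=4 ⇒ convergent index 3
a_0=18:  p_0=18·1+0=18,  q_0=18·0+1=1
a_1=1:  p_1=1·18+1=19,  q_1=1·1+0=1
a_2=17:  p_2=17·19+18=341,  q_2=17·1+1=18
a_3=1:  p_3=1·341+19=360,  q_3=1·18+1=19
fundamental: x₁=360, y₁=19  (since 129600 − 359·361 = 1)

360 19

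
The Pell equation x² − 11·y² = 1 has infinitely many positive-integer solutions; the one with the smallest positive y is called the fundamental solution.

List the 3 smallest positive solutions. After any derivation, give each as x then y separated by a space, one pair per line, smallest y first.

√11 → a₀=3, period (3,6); ℓ=2 even so k=1
k=0  a_k=3  p_k/q_k = 3/1
k=1  a_k=3  p_k/q_k = 10/3
fundamental: x₁=10, y₁=3  (since 100 − 11·9 = 1)
(10+3√11)^2 = 199 + 60√11
(10+3√11)^3 = 3970 + 1197√11

10 3
199 60
3970 1197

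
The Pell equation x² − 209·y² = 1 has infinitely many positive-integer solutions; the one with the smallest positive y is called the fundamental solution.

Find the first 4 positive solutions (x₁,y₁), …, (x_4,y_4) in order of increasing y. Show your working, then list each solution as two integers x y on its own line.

46551 3220
4333991201 299788440
403503248748951 27910903337660
37566959460690844801 2598560922243032880

[14; 2,5,3,2,3,5,2,28] for √209; ℓ=8 ⇒ convergent index 7
step 0: (14, 1)  from 14·(1,0) + (0,1)
step 1: (29, 2)  from 2·(14,1) + (1,0)
step 2: (159, 11)  from 5·(29,2) + (14,1)
step 3: (506, 35)  from 3·(159,11) + (29,2)
…
step 5: (4019, 278)  from 3·(1171,81) + (506,35)
step 6: (21266, 1471)  from 5·(4019,278) + (1171,81)
step 7: (46551, 3220)  from 2·(21266,1471) + (4019,278)
→ (46551, 3220).  Check: 46551²=2166995601, 209·3220²=2166995600, difference 1.
n=2: (46551,3220)∘(46551,3220) = (46551·46551+209·3220·3220, 46551·3220+3220·46551) = (4333991201,299788440)
n=3: (4333991201,299788440)∘(46551,3220) = (46551·4333991201+209·3220·299788440, 46551·299788440+3220·4333991201) = (403503248748951,27910903337660)
n=4: (403503248748951,27910903337660)∘(46551,3220) = (46551·403503248748951+209·3220·27910903337660, 46551·27910903337660+3220·403503248748951) = (37566959460690844801,2598560922243032880)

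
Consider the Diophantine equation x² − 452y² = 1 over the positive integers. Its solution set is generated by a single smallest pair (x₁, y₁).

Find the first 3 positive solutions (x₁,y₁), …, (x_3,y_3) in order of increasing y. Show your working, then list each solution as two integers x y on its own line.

1204353 56648
2900932297217 136448377488
6987493029899166849 328664025545553880

√452 = [21; 3,1,5,3,10,3,5,1,3,42, …], period ℓ=10 (even) → k=9
i=0: a=21 ⇒ p=21, q=1
i=1: a=3 ⇒ p=64, q=3
i=2: a=1 ⇒ p=85, q=4
…
i=4: a=3 ⇒ p=1552, q=73
…
i=8: a=1 ⇒ p=313483, q=14745
i=9: a=3 ⇒ p=1204353, q=56648
→ (1204353, 56648).  Check: 1204353²=1450466148609, 452·56648²=1450466148608, difference 1.
k=2:  x_2 = 1204353·1204353+452·56648·56648 = 2900932297217,  y_2 = 1204353·56648+56648·1204353 = 136448377488
k=3:  x_3 = 1204353·2900932297217+452·56648·136448377488 = 6987493029899166849,  y_3 = 1204353·136448377488+56648·2900932297217 = 328664025545553880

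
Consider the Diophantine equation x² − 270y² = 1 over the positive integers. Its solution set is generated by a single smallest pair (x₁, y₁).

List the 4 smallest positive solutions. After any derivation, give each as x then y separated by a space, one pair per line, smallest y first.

√270 → a₀=16, period (2,3,6,3,2,32); ℓ=6 even so k=5
k=0  a_k=16  p_k/q_k = 16/1
k=1  a_k=2  p_k/q_k = 33/2
k=2  a_k=3  p_k/q_k = 115/7
k=3  a_k=6  p_k/q_k = 723/44
k=4  a_k=3  p_k/q_k = 2284/139
k=5  a_k=2  p_k/q_k = 5291/322
(x₁, y₁) = (5291, 322);  5291² − 270·322² = 1 ✓
(x_2, y_2) = (5291·5291 + 270·322·322, 5291·322 + 322·5291) = (55989361, 3407404)
(x_3, y_3) = (5291·55989361 + 270·322·3407404, 5291·3407404 + 322·55989361) = (592479412811, 36057148806)
(x_4, y_4) = (5291·592479412811 + 270·322·36057148806, 5291·36057148806 + 322·592479412811) = (6269617090376641, 381556745257688)

5291 322
55989361 3407404
592479412811 36057148806
6269617090376641 381556745257688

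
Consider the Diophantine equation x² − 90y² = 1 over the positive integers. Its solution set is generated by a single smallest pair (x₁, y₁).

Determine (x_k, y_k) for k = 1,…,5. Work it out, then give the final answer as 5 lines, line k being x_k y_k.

√90 = [9; 2,18, …], period ℓ=2 (even) → k=1
i=0: a=9 ⇒ p=9, q=1
i=1: a=2 ⇒ p=19, q=2
(x₁, y₁) = (19, 2);  19² − 90·2² = 1 ✓
(x_2, y_2) = (19·19 + 90·2·2, 19·2 + 2·19) = (721, 76)
(x_3, y_3) = (19·721 + 90·2·76, 19·76 + 2·721) = (27379, 2886)
(x_4, y_4) = (19·27379 + 90·2·2886, 19·2886 + 2·27379) = (1039681, 109592)
(x_5, y_5) = (19·1039681 + 90·2·109592, 19·109592 + 2·1039681) = (39480499, 4161610)

19 2
721 76
27379 2886
1039681 109592
39480499 4161610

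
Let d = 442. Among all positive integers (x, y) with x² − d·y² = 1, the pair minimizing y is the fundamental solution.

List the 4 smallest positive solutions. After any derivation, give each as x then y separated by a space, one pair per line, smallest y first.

883 42
1559377 74172
2753858899 130987710
4863313256257 231324221688

√442 → a₀=21, period (42); ℓ=1 odd so k=1
a_0=21:  p_0=21·1+0=21,  q_0=21·0+1=1
a_1=42:  p_1=42·21+1=883,  q_1=42·1+0=42
→ (883, 42).  Check: 883²=779689, 442·42²=779688, difference 1.
(x_2, y_2) = (883·883 + 442·42·42, 883·42 + 42·883) = (1559377, 74172)
(x_3, y_3) = (883·1559377 + 442·42·74172, 883·74172 + 42·1559377) = (2753858899, 130987710)
(x_4, y_4) = (883·2753858899 + 442·42·130987710, 883·130987710 + 42·2753858899) = (4863313256257, 231324221688)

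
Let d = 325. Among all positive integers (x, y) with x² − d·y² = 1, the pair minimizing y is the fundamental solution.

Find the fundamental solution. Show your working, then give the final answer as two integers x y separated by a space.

649 36

√325 = [18; 36, …], period ℓ=1 (odd) → k=1
a_0=18:  p_0=18·1+0=18,  q_0=18·0+1=1
a_1=36:  p_1=36·18+1=649,  q_1=36·1+0=36
(x₁, y₁) = (649, 36);  649² − 325·36² = 1 ✓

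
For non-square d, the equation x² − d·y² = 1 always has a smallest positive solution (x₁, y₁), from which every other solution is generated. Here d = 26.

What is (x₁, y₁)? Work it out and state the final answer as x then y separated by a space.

51 10

√26 = [5; 10, …], period ℓ=1 (odd) → k=1
i=0: a=5 ⇒ p=5, q=1
i=1: a=10 ⇒ p=51, q=10
(x₁, y₁) = (51, 10);  51² − 26·10² = 1 ✓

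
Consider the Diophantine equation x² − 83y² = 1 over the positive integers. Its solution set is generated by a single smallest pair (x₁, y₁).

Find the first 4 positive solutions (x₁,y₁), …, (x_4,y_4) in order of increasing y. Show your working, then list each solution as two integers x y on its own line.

82 9
13447 1476
2205226 242055
361643617 39695544

√83 → a₀=9, period (9,18); ℓ=2 even so k=1
a_0=9:  p_0=9·1+0=9,  q_0=9·0+1=1
a_1=9:  p_1=9·9+1=82,  q_1=9·1+0=9
(x₁, y₁) = (82, 9);  82² − 83·9² = 1 ✓
k=2:  x_2 = 82·82+83·9·9 = 13447,  y_2 = 82·9+9·82 = 1476
k=3:  x_3 = 82·13447+83·9·1476 = 2205226,  y_3 = 82·1476+9·13447 = 242055
k=4:  x_4 = 82·2205226+83·9·242055 = 361643617,  y_4 = 82·242055+9·2205226 = 39695544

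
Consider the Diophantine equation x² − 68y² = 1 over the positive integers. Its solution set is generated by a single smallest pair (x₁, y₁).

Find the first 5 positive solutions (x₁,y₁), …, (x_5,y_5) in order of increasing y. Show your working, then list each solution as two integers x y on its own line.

√68 = [8; 4,16, …], period ℓ=2 (even) → k=1
k=0  a_k=8  p_k/q_k = 8/1
k=1  a_k=4  p_k/q_k = 33/4
→ (33, 4).  Check: 33²=1089, 68·4²=1088, difference 1.
n=2: (33,4)∘(33,4) = (33·33+68·4·4, 33·4+4·33) = (2177,264)
n=3: (2177,264)∘(33,4) = (33·2177+68·4·264, 33·264+4·2177) = (143649,17420)
n=4: (143649,17420)∘(33,4) = (33·143649+68·4·17420, 33·17420+4·143649) = (9478657,1149456)
n=5: (9478657,1149456)∘(33,4) = (33·9478657+68·4·1149456, 33·1149456+4·9478657) = (625447713,75846676)

33 4
2177 264
143649 17420
9478657 1149456
625447713 75846676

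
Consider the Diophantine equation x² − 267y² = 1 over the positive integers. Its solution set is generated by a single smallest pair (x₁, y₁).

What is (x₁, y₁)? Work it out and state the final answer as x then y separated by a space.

2402 147

√267 = [16; 2,1,15,1,2,32, …], period ℓ=6 (even) → k=5
k=0  a_k=16  p_k/q_k = 16/1
…
k=3  a_k=15  p_k/q_k = 768/47
k=4  a_k=1  p_k/q_k = 817/50
k=5  a_k=2  p_k/q_k = 2402/147
→ (2402, 147).  Check: 2402²=5769604, 267·147²=5769603, difference 1.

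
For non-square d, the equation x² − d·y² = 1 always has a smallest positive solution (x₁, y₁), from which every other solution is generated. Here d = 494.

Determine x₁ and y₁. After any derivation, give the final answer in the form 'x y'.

73035 3286

√494 = [22; 4,2,2,1,2,1,2,2,4,44, …], period ℓ=10 (even) → k=9
i=0: a=22 ⇒ p=22, q=1
i=1: a=4 ⇒ p=89, q=4
i=2: a=2 ⇒ p=200, q=9
i=3: a=2 ⇒ p=489, q=22
i=4: a=1 ⇒ p=689, q=31
…
i=6: a=1 ⇒ p=2556, q=115
i=7: a=2 ⇒ p=6979, q=314
i=8: a=2 ⇒ p=16514, q=743
i=9: a=4 ⇒ p=73035, q=3286
→ (73035, 3286).  Check: 73035²=5334111225, 494·3286²=5334111224, difference 1.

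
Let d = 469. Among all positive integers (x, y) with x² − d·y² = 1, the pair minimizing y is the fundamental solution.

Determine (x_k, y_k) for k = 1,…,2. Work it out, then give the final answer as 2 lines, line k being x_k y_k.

√469 = [21; 1,1,1,10,6,10,1,1,1,42, …], period ℓ=10 (even) → k=9
i=0: a=21 ⇒ p=21, q=1
i=1: a=1 ⇒ p=22, q=1
i=2: a=1 ⇒ p=43, q=2
i=3: a=1 ⇒ p=65, q=3
…
i=5: a=6 ⇒ p=4223, q=195
i=6: a=10 ⇒ p=42923, q=1982
i=7: a=1 ⇒ p=47146, q=2177
i=8: a=1 ⇒ p=90069, q=4159
i=9: a=1 ⇒ p=137215, q=6336
fundamental: x₁=137215, y₁=6336  (since 18827956225 − 469·40144896 = 1)
(137215+6336√469)^2 = 37655912449 + 1738788480√469

137215 6336
37655912449 1738788480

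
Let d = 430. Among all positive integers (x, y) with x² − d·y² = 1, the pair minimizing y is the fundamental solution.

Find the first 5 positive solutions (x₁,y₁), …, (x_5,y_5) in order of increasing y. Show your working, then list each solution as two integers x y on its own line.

2862251 138030
16384961574001 790153011060
93795745300289010251 4523232492118854090
536933931562978654798296001 25893253447598574322902120
3073679365100040639604854765306251 148225981147280410676109712890150

d=430: √d = [20; 1,2,1,3,1,…,2,1,40] (ℓ=14, even), read p_13/q_13
k=0  a_k=20  p_k/q_k = 20/1
k=1  a_k=1  p_k/q_k = 21/1
k=2  a_k=2  p_k/q_k = 62/3
k=3  a_k=1  p_k/q_k = 83/4
k=4  a_k=3  p_k/q_k = 311/15
k=5  a_k=1  p_k/q_k = 394/19
k=6  a_k=6  p_k/q_k = 2675/129
k=7  a_k=8  p_k/q_k = 21794/1051
…
k=9  a_k=1  p_k/q_k = 155233/7486
k=10  a_k=3  p_k/q_k = 599138/28893
k=11  a_k=1  p_k/q_k = 754371/36379
k=12  a_k=2  p_k/q_k = 2107880/101651
k=13  a_k=1  p_k/q_k = 2862251/138030
fundamental: x₁=2862251, y₁=138030  (since 8192480787001 − 430·19052280900 = 1)
k=2:  x_2 = 2862251·2862251+430·138030·138030 = 16384961574001,  y_2 = 2862251·138030+138030·2862251 = 790153011060
k=3:  x_3 = 2862251·16384961574001+430·138030·790153011060 = 93795745300289010251,  y_3 = 2862251·790153011060+138030·16384961574001 = 4523232492118854090
k=4:  x_4 = 2862251·93795745300289010251+430·138030·4523232492118854090 = 536933931562978654798296001,  y_4 = 2862251·4523232492118854090+138030·93795745300289010251 = 25893253447598574322902120
k=5:  x_5 = 2862251·536933931562978654798296001+430·138030·25893253447598574322902120 = 3073679365100040639604854765306251,  y_5 = 2862251·25893253447598574322902120+138030·536933931562978654798296001 = 148225981147280410676109712890150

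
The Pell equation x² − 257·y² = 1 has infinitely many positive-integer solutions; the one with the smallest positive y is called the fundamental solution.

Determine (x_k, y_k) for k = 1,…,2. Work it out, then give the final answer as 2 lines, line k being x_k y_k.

[16; 32] for √257; ℓ=1 ⇒ convergent index 1
i=0: a=16 ⇒ p=16, q=1
i=1: a=32 ⇒ p=513, q=32
fundamental: x₁=513, y₁=32  (since 263169 − 257·1024 = 1)
k=2:  x_2 = 513·513+257·32·32 = 526337,  y_2 = 513·32+32·513 = 32832

513 32
526337 32832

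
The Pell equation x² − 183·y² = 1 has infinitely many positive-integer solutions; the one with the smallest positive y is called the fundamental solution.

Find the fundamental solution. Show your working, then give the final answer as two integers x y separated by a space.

487 36

√183 = [13; 1,1,8,1,1,26, …], period ℓ=6 (even) → k=5
a_0=13:  p_0=13·1+0=13,  q_0=13·0+1=1
…
a_4=1:  p_4=1·230+27=257,  q_4=1·17+2=19
a_5=1:  p_5=1·257+230=487,  q_5=1·19+17=36
(x₁, y₁) = (487, 36);  487² − 183·36² = 1 ✓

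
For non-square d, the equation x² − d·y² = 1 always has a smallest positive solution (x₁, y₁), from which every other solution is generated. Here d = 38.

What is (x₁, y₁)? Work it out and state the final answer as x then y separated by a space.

37 6

√38 → a₀=6, period (6,12); ℓ=2 even so k=1
i=0: a=6 ⇒ p=6, q=1
i=1: a=6 ⇒ p=37, q=6
→ (37, 6).  Check: 37²=1369, 38·6²=1368, difference 1.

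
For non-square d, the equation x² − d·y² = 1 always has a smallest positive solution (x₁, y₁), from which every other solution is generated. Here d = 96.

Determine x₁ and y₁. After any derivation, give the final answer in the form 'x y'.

d=96: √d = [9; 1,3,1,18] (ℓ=4, even), read p_3/q_3
i=0: a=9 ⇒ p=9, q=1
…
i=2: a=3 ⇒ p=39, q=4
i=3: a=1 ⇒ p=49, q=5
→ (49, 5).  Check: 49²=2401, 96·5²=2400, difference 1.

49 5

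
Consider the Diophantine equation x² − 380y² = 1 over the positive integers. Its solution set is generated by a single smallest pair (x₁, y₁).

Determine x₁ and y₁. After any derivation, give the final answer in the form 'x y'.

39 2

[19; 2,38] for √380; ℓ=2 ⇒ convergent index 1
i=0: a=19 ⇒ p=19, q=1
i=1: a=2 ⇒ p=39, q=2
→ (39, 2).  Check: 39²=1521, 380·2²=1520, difference 1.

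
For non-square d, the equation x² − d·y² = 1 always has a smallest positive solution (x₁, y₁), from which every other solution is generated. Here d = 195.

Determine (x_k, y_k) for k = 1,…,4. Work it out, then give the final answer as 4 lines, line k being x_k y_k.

d=195: √d = [13; 1,26] (ℓ=2, even), read p_1/q_1
step 0: (13, 1)  from 13·(1,0) + (0,1)
step 1: (14, 1)  from 1·(13,1) + (1,0)
fundamental: x₁=14, y₁=1  (since 196 − 195·1 = 1)
(14+1√195)^2 = 391 + 28√195
(14+1√195)^3 = 10934 + 783√195
(14+1√195)^4 = 305761 + 21896√195

14 1
391 28
10934 783
305761 21896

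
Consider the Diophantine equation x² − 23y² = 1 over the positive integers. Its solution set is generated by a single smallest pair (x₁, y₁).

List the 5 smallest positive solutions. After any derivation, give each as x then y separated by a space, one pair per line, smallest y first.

√23 = [4; 1,3,1,8, …], period ℓ=4 (even) → k=3
i=0: a=4 ⇒ p=4, q=1
i=1: a=1 ⇒ p=5, q=1
i=2: a=3 ⇒ p=19, q=4
i=3: a=1 ⇒ p=24, q=5
(x₁, y₁) = (24, 5);  24² − 23·5² = 1 ✓
(x_2, y_2) = (24·24 + 23·5·5, 24·5 + 5·24) = (1151, 240)
(x_3, y_3) = (24·1151 + 23·5·240, 24·240 + 5·1151) = (55224, 11515)
(x_4, y_4) = (24·55224 + 23·5·11515, 24·11515 + 5·55224) = (2649601, 552480)
(x_5, y_5) = (24·2649601 + 23·5·552480, 24·552480 + 5·2649601) = (127125624, 26507525)

24 5
1151 240
55224 11515
2649601 552480
127125624 26507525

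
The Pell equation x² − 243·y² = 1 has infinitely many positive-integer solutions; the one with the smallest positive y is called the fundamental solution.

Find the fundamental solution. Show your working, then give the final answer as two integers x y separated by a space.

70226 4505

[15; 1,1,2,3,15,3,2,1,1,30] for √243; ℓ=10 ⇒ convergent index 9
step 0: (15, 1)  from 15·(1,0) + (0,1)
step 1: (16, 1)  from 1·(15,1) + (1,0)
step 2: (31, 2)  from 1·(16,1) + (15,1)
step 3: (78, 5)  from 2·(31,2) + (16,1)
step 4: (265, 17)  from 3·(78,5) + (31,2)
step 5: (4053, 260)  from 15·(265,17) + (78,5)
…
step 7: (28901, 1854)  from 2·(12424,797) + (4053,260)
step 8: (41325, 2651)  from 1·(28901,1854) + (12424,797)
step 9: (70226, 4505)  from 1·(41325,2651) + (28901,1854)
(x₁, y₁) = (70226, 4505);  70226² − 243·4505² = 1 ✓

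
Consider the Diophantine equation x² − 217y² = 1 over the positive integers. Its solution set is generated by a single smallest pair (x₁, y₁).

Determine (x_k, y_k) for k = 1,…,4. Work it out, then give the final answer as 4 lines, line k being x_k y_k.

3844063 260952
29553640695937 2006231855952
227212113429087499999 15424163293772565000
1746835356769087211376615937 118582910847096488831334048

√217 = [14; 1,2,1,2,1,…,2,1,28, …], period ℓ=16 (even) → k=15
i=0: a=14 ⇒ p=14, q=1
…
i=4: a=2 ⇒ p=162, q=11
…
i=6: a=1 ⇒ p=383, q=26
i=7: a=9 ⇒ p=3668, q=249
…
i=11: a=1 ⇒ p=293381, q=19916
…
i=14: a=2 ⇒ p=2809702, q=190735
i=15: a=1 ⇒ p=3844063, q=260952
(x₁, y₁) = (3844063, 260952);  3844063² − 217·260952² = 1 ✓
(3844063+260952√217)^2 = 29553640695937 + 2006231855952√217
(3844063+260952√217)^3 = 227212113429087499999 + 15424163293772565000√217
(3844063+260952√217)^4 = 1746835356769087211376615937 + 118582910847096488831334048√217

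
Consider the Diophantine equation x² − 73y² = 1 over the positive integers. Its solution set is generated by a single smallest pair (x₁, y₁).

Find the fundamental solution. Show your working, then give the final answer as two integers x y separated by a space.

d=73: √d = [8; 1,1,5,5,1,1,16] (ℓ=7, odd), read p_13/q_13
step 0: (8, 1)  from 8·(1,0) + (0,1)
…
step 5: (581, 68)  from 1·(487,57) + (94,11)
step 6: (1068, 125)  from 1·(581,68) + (487,57)
step 7: (17669, 2068)  from 16·(1068,125) + (581,68)
step 8: (18737, 2193)  from 1·(17669,2068) + (1068,125)
…
step 10: (200767, 23498)  from 5·(36406,4261) + (18737,2193)
…
step 12: (1241008, 145249)  from 1·(1040241,121751) + (200767,23498)
step 13: (2281249, 267000)  from 1·(1241008,145249) + (1040241,121751)
→ (2281249, 267000).  Check: 2281249²=5204097000001, 73·267000²=5204097000000, difference 1.

2281249 267000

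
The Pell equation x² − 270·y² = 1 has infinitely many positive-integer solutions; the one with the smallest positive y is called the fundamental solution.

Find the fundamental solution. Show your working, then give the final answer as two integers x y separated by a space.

5291 322

d=270: √d = [16; 2,3,6,3,2,32] (ℓ=6, even), read p_5/q_5
a_0=16:  p_0=16·1+0=16,  q_0=16·0+1=1
a_1=2:  p_1=2·16+1=33,  q_1=2·1+0=2
…
a_4=3:  p_4=3·723+115=2284,  q_4=3·44+7=139
a_5=2:  p_5=2·2284+723=5291,  q_5=2·139+44=322
→ (5291, 322).  Check: 5291²=27994681, 270·322²=27994680, difference 1.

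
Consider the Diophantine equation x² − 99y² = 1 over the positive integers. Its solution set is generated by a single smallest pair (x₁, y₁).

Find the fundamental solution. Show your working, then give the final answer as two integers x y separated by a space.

[9; 1,18] for √99; ℓ=2 ⇒ convergent index 1
a_0=9:  p_0=9·1+0=9,  q_0=9·0+1=1
a_1=1:  p_1=1·9+1=10,  q_1=1·1+0=1
(x₁, y₁) = (10, 1);  10² − 99·1² = 1 ✓

10 1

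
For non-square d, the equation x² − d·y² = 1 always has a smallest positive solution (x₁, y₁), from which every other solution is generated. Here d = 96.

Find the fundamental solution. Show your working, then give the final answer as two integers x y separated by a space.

49 5

[9; 1,3,1,18] for √96; ℓ=4 ⇒ convergent index 3
step 0: (9, 1)  from 9·(1,0) + (0,1)
step 1: (10, 1)  from 1·(9,1) + (1,0)
step 2: (39, 4)  from 3·(10,1) + (9,1)
step 3: (49, 5)  from 1·(39,4) + (10,1)
(x₁, y₁) = (49, 5);  49² − 96·5² = 1 ✓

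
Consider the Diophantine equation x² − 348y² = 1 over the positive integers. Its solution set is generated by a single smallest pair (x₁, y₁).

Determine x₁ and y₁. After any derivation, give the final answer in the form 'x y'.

√348 = [18; 1,1,1,8,1,1,1,36, …], period ℓ=8 (even) → k=7
i=0: a=18 ⇒ p=18, q=1
i=1: a=1 ⇒ p=19, q=1
…
i=3: a=1 ⇒ p=56, q=3
…
i=6: a=1 ⇒ p=1026, q=55
i=7: a=1 ⇒ p=1567, q=84
fundamental: x₁=1567, y₁=84  (since 2455489 − 348·7056 = 1)

1567 84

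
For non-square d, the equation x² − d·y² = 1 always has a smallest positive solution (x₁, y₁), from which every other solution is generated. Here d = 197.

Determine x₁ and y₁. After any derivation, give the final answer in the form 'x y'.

d=197: √d = [14; 28] (ℓ=1, odd), read p_1/q_1
a_0=14:  p_0=14·1+0=14,  q_0=14·0+1=1
a_1=28:  p_1=28·14+1=393,  q_1=28·1+0=28
→ (393, 28).  Check: 393²=154449, 197·28²=154448, difference 1.

393 28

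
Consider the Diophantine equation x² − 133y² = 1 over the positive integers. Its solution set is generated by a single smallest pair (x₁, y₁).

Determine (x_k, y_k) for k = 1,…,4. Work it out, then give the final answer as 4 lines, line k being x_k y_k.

√133 → a₀=11, period (1,1,7,5,1,…,1,1,22); ℓ=16 even so k=15
i=0: a=11 ⇒ p=11, q=1
i=1: a=1 ⇒ p=12, q=1
i=2: a=1 ⇒ p=23, q=2
i=3: a=7 ⇒ p=173, q=15
i=4: a=5 ⇒ p=888, q=77
…
i=6: a=1 ⇒ p=1949, q=169
i=7: a=1 ⇒ p=3010, q=261
…
i=9: a=1 ⇒ p=10979, q=952
i=10: a=1 ⇒ p=18948, q=1643
i=11: a=1 ⇒ p=29927, q=2595
i=12: a=5 ⇒ p=168583, q=14618
i=13: a=7 ⇒ p=1210008, q=104921
i=14: a=1 ⇒ p=1378591, q=119539
i=15: a=1 ⇒ p=2588599, q=224460
fundamental: x₁=2588599, y₁=224460  (since 6700844782801 − 133·50382291600 = 1)
n=2: (2588599,224460)∘(2588599,224460) = (2588599·2588599+133·224460·224460, 2588599·224460+224460·2588599) = (13401689565601,1162073863080)
n=3: (13401689565601,1162073863080)∘(2588599,224460) = (2588599·13401689565601+133·224460·1162073863080, 2588599·1162073863080+224460·13401689565601) = (69383200415647777399,6016286479789825380)
n=4: (69383200415647777399,6016286479789825380)∘(2588599,224460) = (2588599·69383200415647777399+133·224460·6016286479789825380, 2588599·6016286479789825380+224460·69383200415647777399) = (359210566425477440164982401,31147506330593762303822160)

2588599 224460
13401689565601 1162073863080
69383200415647777399 6016286479789825380
359210566425477440164982401 31147506330593762303822160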